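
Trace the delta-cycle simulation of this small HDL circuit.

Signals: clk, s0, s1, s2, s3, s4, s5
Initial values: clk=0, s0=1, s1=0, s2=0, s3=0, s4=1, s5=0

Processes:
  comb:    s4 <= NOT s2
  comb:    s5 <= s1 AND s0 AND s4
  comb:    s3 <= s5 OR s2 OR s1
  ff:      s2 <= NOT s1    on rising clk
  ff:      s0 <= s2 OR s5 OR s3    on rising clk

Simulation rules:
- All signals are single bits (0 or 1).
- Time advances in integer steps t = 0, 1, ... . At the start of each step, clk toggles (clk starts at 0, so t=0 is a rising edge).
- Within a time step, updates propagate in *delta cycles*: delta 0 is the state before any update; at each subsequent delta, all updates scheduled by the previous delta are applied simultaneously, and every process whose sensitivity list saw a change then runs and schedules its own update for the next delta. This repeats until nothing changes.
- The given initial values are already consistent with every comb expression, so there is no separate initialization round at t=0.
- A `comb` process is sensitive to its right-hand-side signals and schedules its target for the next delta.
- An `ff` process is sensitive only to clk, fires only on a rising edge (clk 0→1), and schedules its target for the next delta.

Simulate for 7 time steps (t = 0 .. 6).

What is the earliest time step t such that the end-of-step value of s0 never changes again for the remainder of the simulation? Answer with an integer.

2

t0.Δ0 s5=0 s3=0 s2=0 s4=1 clk=0 s1=0 s0=1
t0.Δ1 s5=0 s3=0 s2=0 s4=1 clk=1 s1=0 s0=1
t0.Δ2 s5=0 s3=0 s2=1 s4=1 clk=1 s1=0 s0=0
t0.Δ3 s5=0 s3=1 s2=1 s4=0 clk=1 s1=0 s0=0
t1.Δ0 s5=0 s3=1 s2=1 s4=0 clk=1 s1=0 s0=0
t1.Δ1 s5=0 s3=1 s2=1 s4=0 clk=0 s1=0 s0=0
t2.Δ0 s5=0 s3=1 s2=1 s4=0 clk=0 s1=0 s0=0
t2.Δ1 s5=0 s3=1 s2=1 s4=0 clk=1 s1=0 s0=0
t2.Δ2 s5=0 s3=1 s2=1 s4=0 clk=1 s1=0 s0=1
t3.Δ0 s5=0 s3=1 s2=1 s4=0 clk=1 s1=0 s0=1
t3.Δ1 s5=0 s3=1 s2=1 s4=0 clk=0 s1=0 s0=1
t4.Δ0 s5=0 s3=1 s2=1 s4=0 clk=0 s1=0 s0=1
t4.Δ1 s5=0 s3=1 s2=1 s4=0 clk=1 s1=0 s0=1
t5.Δ0 s5=0 s3=1 s2=1 s4=0 clk=1 s1=0 s0=1
t5.Δ1 s5=0 s3=1 s2=1 s4=0 clk=0 s1=0 s0=1
t6.Δ0 s5=0 s3=1 s2=1 s4=0 clk=0 s1=0 s0=1
t6.Δ1 s5=0 s3=1 s2=1 s4=0 clk=1 s1=0 s0=1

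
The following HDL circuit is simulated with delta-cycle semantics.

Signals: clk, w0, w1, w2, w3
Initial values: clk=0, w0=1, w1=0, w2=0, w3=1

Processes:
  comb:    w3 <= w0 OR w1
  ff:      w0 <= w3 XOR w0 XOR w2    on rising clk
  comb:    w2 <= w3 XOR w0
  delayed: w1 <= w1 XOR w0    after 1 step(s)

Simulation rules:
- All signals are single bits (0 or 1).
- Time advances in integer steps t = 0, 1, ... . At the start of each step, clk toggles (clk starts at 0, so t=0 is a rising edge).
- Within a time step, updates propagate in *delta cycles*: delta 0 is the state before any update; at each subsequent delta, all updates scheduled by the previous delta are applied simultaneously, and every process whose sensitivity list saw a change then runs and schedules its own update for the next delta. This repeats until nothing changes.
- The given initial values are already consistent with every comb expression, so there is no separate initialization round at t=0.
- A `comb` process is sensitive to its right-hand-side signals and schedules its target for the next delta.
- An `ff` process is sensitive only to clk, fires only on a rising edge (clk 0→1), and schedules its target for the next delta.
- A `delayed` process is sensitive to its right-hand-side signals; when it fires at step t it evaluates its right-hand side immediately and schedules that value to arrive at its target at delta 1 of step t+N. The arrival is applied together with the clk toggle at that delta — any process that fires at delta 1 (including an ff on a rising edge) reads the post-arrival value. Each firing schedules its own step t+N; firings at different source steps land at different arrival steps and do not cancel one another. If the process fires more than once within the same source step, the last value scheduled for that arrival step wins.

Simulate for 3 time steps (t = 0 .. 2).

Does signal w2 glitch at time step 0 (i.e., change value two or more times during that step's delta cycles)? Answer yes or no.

yes

t0.Δ0 w3=1 w0=1 w1=0 clk=0 w2=0
t0.Δ1 w3=1 w0=1 w1=0 clk=1 w2=0
t0.Δ2 w3=1 w0=0 w1=0 clk=1 w2=0
t0.Δ3 w3=0 w0=0 w1=0 clk=1 w2=1
t0.Δ4 w3=0 w0=0 w1=0 clk=1 w2=0
t1.Δ0 w3=0 w0=0 w1=0 clk=1 w2=0
t1.Δ1 w3=0 w0=0 w1=0 clk=0 w2=0
t2.Δ0 w3=0 w0=0 w1=0 clk=0 w2=0
t2.Δ1 w3=0 w0=0 w1=0 clk=1 w2=0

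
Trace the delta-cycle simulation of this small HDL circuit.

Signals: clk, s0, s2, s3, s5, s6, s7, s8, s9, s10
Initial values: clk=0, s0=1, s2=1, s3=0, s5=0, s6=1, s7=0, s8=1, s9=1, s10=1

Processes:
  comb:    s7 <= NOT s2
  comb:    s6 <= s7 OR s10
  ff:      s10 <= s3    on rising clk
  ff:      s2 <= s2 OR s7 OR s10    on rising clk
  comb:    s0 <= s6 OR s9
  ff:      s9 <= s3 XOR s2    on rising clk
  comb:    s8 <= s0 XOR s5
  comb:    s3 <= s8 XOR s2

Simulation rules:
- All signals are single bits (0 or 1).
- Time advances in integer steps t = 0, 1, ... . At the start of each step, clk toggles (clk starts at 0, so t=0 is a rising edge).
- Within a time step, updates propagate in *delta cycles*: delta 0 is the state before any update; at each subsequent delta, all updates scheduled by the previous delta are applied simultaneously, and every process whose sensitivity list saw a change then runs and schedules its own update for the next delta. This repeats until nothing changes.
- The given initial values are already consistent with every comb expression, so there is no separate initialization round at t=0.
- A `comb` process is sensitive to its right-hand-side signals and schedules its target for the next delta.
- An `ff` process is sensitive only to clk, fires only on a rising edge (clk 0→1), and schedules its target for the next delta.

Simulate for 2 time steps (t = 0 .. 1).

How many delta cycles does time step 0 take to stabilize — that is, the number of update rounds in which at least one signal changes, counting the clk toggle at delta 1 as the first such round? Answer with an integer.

3

[bits: s0,clk,s9,s10,s6,s3,s7,s5,s8,s2]
t=0: Δ0=1011100011 Δ1=1111100011 Δ2=1110100011 Δ3=1110000011 | 3Δ
t=1: Δ0=1110000011 Δ1=1010000011 | 1Δ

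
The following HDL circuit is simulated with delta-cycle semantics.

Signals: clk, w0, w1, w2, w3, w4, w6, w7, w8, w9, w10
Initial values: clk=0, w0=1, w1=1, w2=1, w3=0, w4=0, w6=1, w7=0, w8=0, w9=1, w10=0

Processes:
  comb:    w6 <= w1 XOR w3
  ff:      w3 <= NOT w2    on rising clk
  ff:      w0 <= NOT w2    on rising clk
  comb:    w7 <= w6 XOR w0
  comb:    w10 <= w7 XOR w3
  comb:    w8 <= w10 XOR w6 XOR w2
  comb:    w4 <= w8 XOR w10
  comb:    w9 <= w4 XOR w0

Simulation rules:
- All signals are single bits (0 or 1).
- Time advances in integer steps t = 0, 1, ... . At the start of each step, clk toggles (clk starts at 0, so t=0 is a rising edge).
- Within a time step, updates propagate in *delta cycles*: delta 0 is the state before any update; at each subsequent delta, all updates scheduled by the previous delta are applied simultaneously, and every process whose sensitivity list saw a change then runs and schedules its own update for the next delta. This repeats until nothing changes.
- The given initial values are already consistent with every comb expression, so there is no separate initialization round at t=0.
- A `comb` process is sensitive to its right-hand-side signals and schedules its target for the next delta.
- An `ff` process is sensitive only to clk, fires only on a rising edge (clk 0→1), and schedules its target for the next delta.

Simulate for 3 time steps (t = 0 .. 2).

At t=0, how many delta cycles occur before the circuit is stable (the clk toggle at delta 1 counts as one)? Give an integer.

t=0 Δ0: w4=0 w7=0 w9=1 w6=1 w2=1 w8=0 w3=0 w10=0 w0=1 clk=0 w1=1
  Δ1: clk:0→1
  Δ2: w0:1→0
  Δ3: w7:0→1, w9:1→0
  Δ4: w10:0→1
  Δ5: w4:0→1, w8:0→1
  Δ6: w4:1→0, w9:0→1
  Δ7: w9:1→0
  (7Δ to stable)
t=1 Δ0: w4=0 w7=1 w9=0 w6=1 w2=1 w8=1 w3=0 w10=1 w0=0 clk=1 w1=1
  Δ1: clk:1→0
  (1Δ to stable)
t=2 Δ0: w4=0 w7=1 w9=0 w6=1 w2=1 w8=1 w3=0 w10=1 w0=0 clk=0 w1=1
  Δ1: clk:0→1
  (1Δ to stable)

7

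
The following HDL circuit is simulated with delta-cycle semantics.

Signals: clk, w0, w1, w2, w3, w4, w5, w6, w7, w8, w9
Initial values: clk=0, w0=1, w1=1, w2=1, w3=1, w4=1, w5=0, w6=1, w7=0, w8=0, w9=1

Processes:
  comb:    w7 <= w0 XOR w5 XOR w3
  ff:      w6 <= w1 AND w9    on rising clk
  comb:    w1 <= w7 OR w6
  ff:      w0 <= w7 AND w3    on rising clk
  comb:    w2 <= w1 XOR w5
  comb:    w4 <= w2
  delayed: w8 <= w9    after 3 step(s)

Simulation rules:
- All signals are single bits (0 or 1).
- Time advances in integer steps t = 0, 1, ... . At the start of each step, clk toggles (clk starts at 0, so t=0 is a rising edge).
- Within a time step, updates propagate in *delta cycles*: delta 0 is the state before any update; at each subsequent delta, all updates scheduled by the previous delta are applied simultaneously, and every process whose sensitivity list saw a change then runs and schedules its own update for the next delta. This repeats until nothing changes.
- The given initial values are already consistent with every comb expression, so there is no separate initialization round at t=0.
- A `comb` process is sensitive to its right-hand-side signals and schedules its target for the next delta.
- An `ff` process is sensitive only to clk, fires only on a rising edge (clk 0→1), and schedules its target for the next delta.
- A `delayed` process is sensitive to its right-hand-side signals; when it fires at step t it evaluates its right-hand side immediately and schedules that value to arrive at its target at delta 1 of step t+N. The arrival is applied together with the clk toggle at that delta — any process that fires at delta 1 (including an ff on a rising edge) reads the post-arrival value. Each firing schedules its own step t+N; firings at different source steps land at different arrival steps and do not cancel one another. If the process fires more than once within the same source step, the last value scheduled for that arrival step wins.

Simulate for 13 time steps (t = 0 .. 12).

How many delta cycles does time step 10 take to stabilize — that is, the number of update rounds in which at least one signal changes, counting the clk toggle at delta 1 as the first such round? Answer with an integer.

t0.Δ0 w8=0 w0=1 w7=0 clk=0 w3=1 w9=1 w6=1 w4=1 w2=1 w5=0 w1=1
t0.Δ1 w8=0 w0=1 w7=0 clk=1 w3=1 w9=1 w6=1 w4=1 w2=1 w5=0 w1=1
t0.Δ2 w8=0 w0=0 w7=0 clk=1 w3=1 w9=1 w6=1 w4=1 w2=1 w5=0 w1=1
t0.Δ3 w8=0 w0=0 w7=1 clk=1 w3=1 w9=1 w6=1 w4=1 w2=1 w5=0 w1=1
t1.Δ0 w8=0 w0=0 w7=1 clk=1 w3=1 w9=1 w6=1 w4=1 w2=1 w5=0 w1=1
t1.Δ1 w8=0 w0=0 w7=1 clk=0 w3=1 w9=1 w6=1 w4=1 w2=1 w5=0 w1=1
t2.Δ0 w8=0 w0=0 w7=1 clk=0 w3=1 w9=1 w6=1 w4=1 w2=1 w5=0 w1=1
t2.Δ1 w8=0 w0=0 w7=1 clk=1 w3=1 w9=1 w6=1 w4=1 w2=1 w5=0 w1=1
t2.Δ2 w8=0 w0=1 w7=1 clk=1 w3=1 w9=1 w6=1 w4=1 w2=1 w5=0 w1=1
t2.Δ3 w8=0 w0=1 w7=0 clk=1 w3=1 w9=1 w6=1 w4=1 w2=1 w5=0 w1=1
t3.Δ0 w8=0 w0=1 w7=0 clk=1 w3=1 w9=1 w6=1 w4=1 w2=1 w5=0 w1=1
t3.Δ1 w8=0 w0=1 w7=0 clk=0 w3=1 w9=1 w6=1 w4=1 w2=1 w5=0 w1=1
t4.Δ0 w8=0 w0=1 w7=0 clk=0 w3=1 w9=1 w6=1 w4=1 w2=1 w5=0 w1=1
t4.Δ1 w8=0 w0=1 w7=0 clk=1 w3=1 w9=1 w6=1 w4=1 w2=1 w5=0 w1=1
t4.Δ2 w8=0 w0=0 w7=0 clk=1 w3=1 w9=1 w6=1 w4=1 w2=1 w5=0 w1=1
t4.Δ3 w8=0 w0=0 w7=1 clk=1 w3=1 w9=1 w6=1 w4=1 w2=1 w5=0 w1=1
t5.Δ0 w8=0 w0=0 w7=1 clk=1 w3=1 w9=1 w6=1 w4=1 w2=1 w5=0 w1=1
t5.Δ1 w8=0 w0=0 w7=1 clk=0 w3=1 w9=1 w6=1 w4=1 w2=1 w5=0 w1=1
t6.Δ0 w8=0 w0=0 w7=1 clk=0 w3=1 w9=1 w6=1 w4=1 w2=1 w5=0 w1=1
t6.Δ1 w8=0 w0=0 w7=1 clk=1 w3=1 w9=1 w6=1 w4=1 w2=1 w5=0 w1=1
t6.Δ2 w8=0 w0=1 w7=1 clk=1 w3=1 w9=1 w6=1 w4=1 w2=1 w5=0 w1=1
t6.Δ3 w8=0 w0=1 w7=0 clk=1 w3=1 w9=1 w6=1 w4=1 w2=1 w5=0 w1=1
t7.Δ0 w8=0 w0=1 w7=0 clk=1 w3=1 w9=1 w6=1 w4=1 w2=1 w5=0 w1=1
t7.Δ1 w8=0 w0=1 w7=0 clk=0 w3=1 w9=1 w6=1 w4=1 w2=1 w5=0 w1=1
t8.Δ0 w8=0 w0=1 w7=0 clk=0 w3=1 w9=1 w6=1 w4=1 w2=1 w5=0 w1=1
t8.Δ1 w8=0 w0=1 w7=0 clk=1 w3=1 w9=1 w6=1 w4=1 w2=1 w5=0 w1=1
t8.Δ2 w8=0 w0=0 w7=0 clk=1 w3=1 w9=1 w6=1 w4=1 w2=1 w5=0 w1=1
t8.Δ3 w8=0 w0=0 w7=1 clk=1 w3=1 w9=1 w6=1 w4=1 w2=1 w5=0 w1=1
t9.Δ0 w8=0 w0=0 w7=1 clk=1 w3=1 w9=1 w6=1 w4=1 w2=1 w5=0 w1=1
t9.Δ1 w8=0 w0=0 w7=1 clk=0 w3=1 w9=1 w6=1 w4=1 w2=1 w5=0 w1=1
t10.Δ0 w8=0 w0=0 w7=1 clk=0 w3=1 w9=1 w6=1 w4=1 w2=1 w5=0 w1=1
t10.Δ1 w8=0 w0=0 w7=1 clk=1 w3=1 w9=1 w6=1 w4=1 w2=1 w5=0 w1=1
t10.Δ2 w8=0 w0=1 w7=1 clk=1 w3=1 w9=1 w6=1 w4=1 w2=1 w5=0 w1=1
t10.Δ3 w8=0 w0=1 w7=0 clk=1 w3=1 w9=1 w6=1 w4=1 w2=1 w5=0 w1=1
t11.Δ0 w8=0 w0=1 w7=0 clk=1 w3=1 w9=1 w6=1 w4=1 w2=1 w5=0 w1=1
t11.Δ1 w8=0 w0=1 w7=0 clk=0 w3=1 w9=1 w6=1 w4=1 w2=1 w5=0 w1=1
t12.Δ0 w8=0 w0=1 w7=0 clk=0 w3=1 w9=1 w6=1 w4=1 w2=1 w5=0 w1=1
t12.Δ1 w8=0 w0=1 w7=0 clk=1 w3=1 w9=1 w6=1 w4=1 w2=1 w5=0 w1=1
t12.Δ2 w8=0 w0=0 w7=0 clk=1 w3=1 w9=1 w6=1 w4=1 w2=1 w5=0 w1=1
t12.Δ3 w8=0 w0=0 w7=1 clk=1 w3=1 w9=1 w6=1 w4=1 w2=1 w5=0 w1=1

3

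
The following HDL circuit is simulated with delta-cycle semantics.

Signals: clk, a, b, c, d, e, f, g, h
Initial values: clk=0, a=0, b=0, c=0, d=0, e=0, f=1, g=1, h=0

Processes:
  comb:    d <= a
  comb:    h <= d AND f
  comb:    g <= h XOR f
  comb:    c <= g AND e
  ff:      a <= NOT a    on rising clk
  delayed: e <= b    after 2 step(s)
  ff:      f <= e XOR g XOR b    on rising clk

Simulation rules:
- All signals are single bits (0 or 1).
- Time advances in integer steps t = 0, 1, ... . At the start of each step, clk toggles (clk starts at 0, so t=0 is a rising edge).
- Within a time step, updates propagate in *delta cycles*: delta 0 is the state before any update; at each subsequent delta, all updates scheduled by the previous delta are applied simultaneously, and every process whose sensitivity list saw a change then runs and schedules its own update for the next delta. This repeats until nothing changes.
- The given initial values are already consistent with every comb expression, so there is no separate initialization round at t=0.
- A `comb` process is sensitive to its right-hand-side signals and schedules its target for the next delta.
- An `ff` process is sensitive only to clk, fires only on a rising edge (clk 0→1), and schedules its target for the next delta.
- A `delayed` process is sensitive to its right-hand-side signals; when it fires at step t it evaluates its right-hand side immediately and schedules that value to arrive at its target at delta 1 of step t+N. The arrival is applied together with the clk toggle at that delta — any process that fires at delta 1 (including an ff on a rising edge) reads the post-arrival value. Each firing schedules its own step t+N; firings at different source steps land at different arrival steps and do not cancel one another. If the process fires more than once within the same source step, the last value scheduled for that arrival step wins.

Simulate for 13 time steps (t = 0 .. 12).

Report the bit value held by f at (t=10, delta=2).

t0.Δ0 g=1 b=0 c=0 e=0 f=1 d=0 a=0 h=0 clk=0
t0.Δ1 g=1 b=0 c=0 e=0 f=1 d=0 a=0 h=0 clk=1
t0.Δ2 g=1 b=0 c=0 e=0 f=1 d=0 a=1 h=0 clk=1
t0.Δ3 g=1 b=0 c=0 e=0 f=1 d=1 a=1 h=0 clk=1
t0.Δ4 g=1 b=0 c=0 e=0 f=1 d=1 a=1 h=1 clk=1
t0.Δ5 g=0 b=0 c=0 e=0 f=1 d=1 a=1 h=1 clk=1
t1.Δ0 g=0 b=0 c=0 e=0 f=1 d=1 a=1 h=1 clk=1
t1.Δ1 g=0 b=0 c=0 e=0 f=1 d=1 a=1 h=1 clk=0
t2.Δ0 g=0 b=0 c=0 e=0 f=1 d=1 a=1 h=1 clk=0
t2.Δ1 g=0 b=0 c=0 e=0 f=1 d=1 a=1 h=1 clk=1
t2.Δ2 g=0 b=0 c=0 e=0 f=0 d=1 a=0 h=1 clk=1
t2.Δ3 g=1 b=0 c=0 e=0 f=0 d=0 a=0 h=0 clk=1
t2.Δ4 g=0 b=0 c=0 e=0 f=0 d=0 a=0 h=0 clk=1
t3.Δ0 g=0 b=0 c=0 e=0 f=0 d=0 a=0 h=0 clk=1
t3.Δ1 g=0 b=0 c=0 e=0 f=0 d=0 a=0 h=0 clk=0
t4.Δ0 g=0 b=0 c=0 e=0 f=0 d=0 a=0 h=0 clk=0
t4.Δ1 g=0 b=0 c=0 e=0 f=0 d=0 a=0 h=0 clk=1
t4.Δ2 g=0 b=0 c=0 e=0 f=0 d=0 a=1 h=0 clk=1
t4.Δ3 g=0 b=0 c=0 e=0 f=0 d=1 a=1 h=0 clk=1
t5.Δ0 g=0 b=0 c=0 e=0 f=0 d=1 a=1 h=0 clk=1
t5.Δ1 g=0 b=0 c=0 e=0 f=0 d=1 a=1 h=0 clk=0
t6.Δ0 g=0 b=0 c=0 e=0 f=0 d=1 a=1 h=0 clk=0
t6.Δ1 g=0 b=0 c=0 e=0 f=0 d=1 a=1 h=0 clk=1
t6.Δ2 g=0 b=0 c=0 e=0 f=0 d=1 a=0 h=0 clk=1
t6.Δ3 g=0 b=0 c=0 e=0 f=0 d=0 a=0 h=0 clk=1
t7.Δ0 g=0 b=0 c=0 e=0 f=0 d=0 a=0 h=0 clk=1
t7.Δ1 g=0 b=0 c=0 e=0 f=0 d=0 a=0 h=0 clk=0
t8.Δ0 g=0 b=0 c=0 e=0 f=0 d=0 a=0 h=0 clk=0
t8.Δ1 g=0 b=0 c=0 e=0 f=0 d=0 a=0 h=0 clk=1
t8.Δ2 g=0 b=0 c=0 e=0 f=0 d=0 a=1 h=0 clk=1
t8.Δ3 g=0 b=0 c=0 e=0 f=0 d=1 a=1 h=0 clk=1
t9.Δ0 g=0 b=0 c=0 e=0 f=0 d=1 a=1 h=0 clk=1
t9.Δ1 g=0 b=0 c=0 e=0 f=0 d=1 a=1 h=0 clk=0
t10.Δ0 g=0 b=0 c=0 e=0 f=0 d=1 a=1 h=0 clk=0
t10.Δ1 g=0 b=0 c=0 e=0 f=0 d=1 a=1 h=0 clk=1
t10.Δ2 g=0 b=0 c=0 e=0 f=0 d=1 a=0 h=0 clk=1
t10.Δ3 g=0 b=0 c=0 e=0 f=0 d=0 a=0 h=0 clk=1
t11.Δ0 g=0 b=0 c=0 e=0 f=0 d=0 a=0 h=0 clk=1
t11.Δ1 g=0 b=0 c=0 e=0 f=0 d=0 a=0 h=0 clk=0
t12.Δ0 g=0 b=0 c=0 e=0 f=0 d=0 a=0 h=0 clk=0
t12.Δ1 g=0 b=0 c=0 e=0 f=0 d=0 a=0 h=0 clk=1
t12.Δ2 g=0 b=0 c=0 e=0 f=0 d=0 a=1 h=0 clk=1
t12.Δ3 g=0 b=0 c=0 e=0 f=0 d=1 a=1 h=0 clk=1

0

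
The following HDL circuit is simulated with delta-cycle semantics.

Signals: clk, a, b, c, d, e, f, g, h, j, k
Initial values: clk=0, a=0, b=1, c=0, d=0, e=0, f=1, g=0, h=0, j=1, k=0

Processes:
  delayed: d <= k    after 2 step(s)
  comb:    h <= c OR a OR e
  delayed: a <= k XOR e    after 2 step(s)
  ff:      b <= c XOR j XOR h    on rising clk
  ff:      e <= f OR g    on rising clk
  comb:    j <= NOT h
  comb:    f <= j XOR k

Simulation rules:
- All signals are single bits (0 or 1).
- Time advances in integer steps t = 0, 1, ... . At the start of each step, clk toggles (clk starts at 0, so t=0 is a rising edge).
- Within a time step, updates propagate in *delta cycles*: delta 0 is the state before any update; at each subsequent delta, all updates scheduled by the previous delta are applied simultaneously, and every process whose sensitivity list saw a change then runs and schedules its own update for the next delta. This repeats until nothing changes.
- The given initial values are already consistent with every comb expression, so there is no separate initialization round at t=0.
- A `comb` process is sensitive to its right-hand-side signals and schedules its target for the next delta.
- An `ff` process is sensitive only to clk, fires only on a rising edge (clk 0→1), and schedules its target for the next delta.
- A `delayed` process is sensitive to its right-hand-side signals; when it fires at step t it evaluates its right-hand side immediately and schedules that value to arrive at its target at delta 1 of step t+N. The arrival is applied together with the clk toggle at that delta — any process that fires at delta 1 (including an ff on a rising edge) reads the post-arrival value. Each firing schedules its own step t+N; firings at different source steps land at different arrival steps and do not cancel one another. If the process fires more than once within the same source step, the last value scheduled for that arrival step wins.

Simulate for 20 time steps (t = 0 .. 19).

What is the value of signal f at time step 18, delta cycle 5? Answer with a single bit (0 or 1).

0

[bits: j,b,h,c,a,k,g,clk,d,f,e]
t=0: Δ0=11000000010 Δ1=11000001010 Δ2=11000001011 Δ3=11100001011 Δ4=01100001011 Δ5=01100001001 | 5Δ
t=1: Δ0=01100001001 Δ1=01100000001 | 1Δ
t=2: Δ0=01100000001 Δ1=01101001001 Δ2=01101001000 | 2Δ
t=3: Δ0=01101001000 Δ1=01101000000 | 1Δ
t=4: Δ0=01101000000 Δ1=01100001000 Δ2=01000001000 Δ3=11000001000 Δ4=11000001010 | 4Δ
t=5: Δ0=11000001010 Δ1=11000000010 | 1Δ
t=6: Δ0=11000000010 Δ1=11000001010 Δ2=11000001011 Δ3=11100001011 Δ4=01100001011 Δ5=01100001001 | 5Δ
t=7: Δ0=01100001001 Δ1=01100000001 | 1Δ
t=8: Δ0=01100000001 Δ1=01101001001 Δ2=01101001000 | 2Δ
t=9: Δ0=01101001000 Δ1=01101000000 | 1Δ
t=10: Δ0=01101000000 Δ1=01100001000 Δ2=01000001000 Δ3=11000001000 Δ4=11000001010 | 4Δ
t=11: Δ0=11000001010 Δ1=11000000010 | 1Δ
t=12: Δ0=11000000010 Δ1=11000001010 Δ2=11000001011 Δ3=11100001011 Δ4=01100001011 Δ5=01100001001 | 5Δ
t=13: Δ0=01100001001 Δ1=01100000001 | 1Δ
t=14: Δ0=01100000001 Δ1=01101001001 Δ2=01101001000 | 2Δ
t=15: Δ0=01101001000 Δ1=01101000000 | 1Δ
t=16: Δ0=01101000000 Δ1=01100001000 Δ2=01000001000 Δ3=11000001000 Δ4=11000001010 | 4Δ
t=17: Δ0=11000001010 Δ1=11000000010 | 1Δ
t=18: Δ0=11000000010 Δ1=11000001010 Δ2=11000001011 Δ3=11100001011 Δ4=01100001011 Δ5=01100001001 | 5Δ
t=19: Δ0=01100001001 Δ1=01100000001 | 1Δ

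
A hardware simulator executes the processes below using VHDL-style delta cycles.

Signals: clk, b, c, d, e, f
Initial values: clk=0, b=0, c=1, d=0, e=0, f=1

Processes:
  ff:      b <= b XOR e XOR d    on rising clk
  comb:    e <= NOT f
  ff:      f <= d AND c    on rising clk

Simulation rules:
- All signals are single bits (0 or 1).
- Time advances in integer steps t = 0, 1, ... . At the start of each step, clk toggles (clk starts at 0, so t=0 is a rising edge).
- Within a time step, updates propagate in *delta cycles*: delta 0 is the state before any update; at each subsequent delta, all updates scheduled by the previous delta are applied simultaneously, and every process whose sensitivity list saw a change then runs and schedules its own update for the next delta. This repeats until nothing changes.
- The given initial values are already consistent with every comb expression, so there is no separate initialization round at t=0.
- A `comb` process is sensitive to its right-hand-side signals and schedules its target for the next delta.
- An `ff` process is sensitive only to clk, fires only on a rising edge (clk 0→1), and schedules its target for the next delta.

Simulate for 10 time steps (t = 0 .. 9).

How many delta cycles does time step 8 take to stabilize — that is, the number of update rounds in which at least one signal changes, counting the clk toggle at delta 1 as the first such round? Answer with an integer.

2

[bits: c,f,e,d,b,clk]
t=0: Δ0=110000 Δ1=110001 Δ2=100001 Δ3=101001 | 3Δ
t=1: Δ0=101001 Δ1=101000 | 1Δ
t=2: Δ0=101000 Δ1=101001 Δ2=101011 | 2Δ
t=3: Δ0=101011 Δ1=101010 | 1Δ
t=4: Δ0=101010 Δ1=101011 Δ2=101001 | 2Δ
t=5: Δ0=101001 Δ1=101000 | 1Δ
t=6: Δ0=101000 Δ1=101001 Δ2=101011 | 2Δ
t=7: Δ0=101011 Δ1=101010 | 1Δ
t=8: Δ0=101010 Δ1=101011 Δ2=101001 | 2Δ
t=9: Δ0=101001 Δ1=101000 | 1Δ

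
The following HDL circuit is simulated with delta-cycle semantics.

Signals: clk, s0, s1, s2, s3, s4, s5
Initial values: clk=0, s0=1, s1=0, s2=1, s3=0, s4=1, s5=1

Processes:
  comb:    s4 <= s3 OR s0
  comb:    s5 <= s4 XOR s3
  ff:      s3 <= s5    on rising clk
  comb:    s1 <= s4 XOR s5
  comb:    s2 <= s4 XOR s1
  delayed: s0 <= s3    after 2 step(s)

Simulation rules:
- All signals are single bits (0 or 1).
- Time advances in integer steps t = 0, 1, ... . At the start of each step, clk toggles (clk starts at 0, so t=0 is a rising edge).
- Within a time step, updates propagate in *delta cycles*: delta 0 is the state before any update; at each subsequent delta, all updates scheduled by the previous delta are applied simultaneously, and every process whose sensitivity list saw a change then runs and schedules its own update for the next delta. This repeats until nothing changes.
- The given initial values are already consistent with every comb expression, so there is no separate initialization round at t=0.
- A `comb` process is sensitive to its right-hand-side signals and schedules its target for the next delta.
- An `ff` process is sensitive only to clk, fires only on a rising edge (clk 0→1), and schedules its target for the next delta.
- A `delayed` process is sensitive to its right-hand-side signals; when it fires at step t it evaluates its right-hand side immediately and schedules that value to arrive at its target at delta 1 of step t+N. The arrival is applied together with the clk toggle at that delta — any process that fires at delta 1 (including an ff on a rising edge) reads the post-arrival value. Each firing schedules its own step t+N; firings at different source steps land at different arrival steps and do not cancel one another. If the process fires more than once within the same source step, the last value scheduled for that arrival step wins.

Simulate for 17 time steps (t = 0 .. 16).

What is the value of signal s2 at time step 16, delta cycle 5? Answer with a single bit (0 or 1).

t0.Δ0 s0=1 s2=1 clk=0 s5=1 s1=0 s3=0 s4=1
t0.Δ1 s0=1 s2=1 clk=1 s5=1 s1=0 s3=0 s4=1
t0.Δ2 s0=1 s2=1 clk=1 s5=1 s1=0 s3=1 s4=1
t0.Δ3 s0=1 s2=1 clk=1 s5=0 s1=0 s3=1 s4=1
t0.Δ4 s0=1 s2=1 clk=1 s5=0 s1=1 s3=1 s4=1
t0.Δ5 s0=1 s2=0 clk=1 s5=0 s1=1 s3=1 s4=1
t1.Δ0 s0=1 s2=0 clk=1 s5=0 s1=1 s3=1 s4=1
t1.Δ1 s0=1 s2=0 clk=0 s5=0 s1=1 s3=1 s4=1
t2.Δ0 s0=1 s2=0 clk=0 s5=0 s1=1 s3=1 s4=1
t2.Δ1 s0=1 s2=0 clk=1 s5=0 s1=1 s3=1 s4=1
t2.Δ2 s0=1 s2=0 clk=1 s5=0 s1=1 s3=0 s4=1
t2.Δ3 s0=1 s2=0 clk=1 s5=1 s1=1 s3=0 s4=1
t2.Δ4 s0=1 s2=0 clk=1 s5=1 s1=0 s3=0 s4=1
t2.Δ5 s0=1 s2=1 clk=1 s5=1 s1=0 s3=0 s4=1
t3.Δ0 s0=1 s2=1 clk=1 s5=1 s1=0 s3=0 s4=1
t3.Δ1 s0=1 s2=1 clk=0 s5=1 s1=0 s3=0 s4=1
t4.Δ0 s0=1 s2=1 clk=0 s5=1 s1=0 s3=0 s4=1
t4.Δ1 s0=0 s2=1 clk=1 s5=1 s1=0 s3=0 s4=1
t4.Δ2 s0=0 s2=1 clk=1 s5=1 s1=0 s3=1 s4=0
t4.Δ3 s0=0 s2=0 clk=1 s5=1 s1=1 s3=1 s4=1
t4.Δ4 s0=0 s2=0 clk=1 s5=0 s1=0 s3=1 s4=1
t4.Δ5 s0=0 s2=1 clk=1 s5=0 s1=1 s3=1 s4=1
t4.Δ6 s0=0 s2=0 clk=1 s5=0 s1=1 s3=1 s4=1
t5.Δ0 s0=0 s2=0 clk=1 s5=0 s1=1 s3=1 s4=1
t5.Δ1 s0=0 s2=0 clk=0 s5=0 s1=1 s3=1 s4=1
t6.Δ0 s0=0 s2=0 clk=0 s5=0 s1=1 s3=1 s4=1
t6.Δ1 s0=1 s2=0 clk=1 s5=0 s1=1 s3=1 s4=1
t6.Δ2 s0=1 s2=0 clk=1 s5=0 s1=1 s3=0 s4=1
t6.Δ3 s0=1 s2=0 clk=1 s5=1 s1=1 s3=0 s4=1
t6.Δ4 s0=1 s2=0 clk=1 s5=1 s1=0 s3=0 s4=1
t6.Δ5 s0=1 s2=1 clk=1 s5=1 s1=0 s3=0 s4=1
t7.Δ0 s0=1 s2=1 clk=1 s5=1 s1=0 s3=0 s4=1
t7.Δ1 s0=1 s2=1 clk=0 s5=1 s1=0 s3=0 s4=1
t8.Δ0 s0=1 s2=1 clk=0 s5=1 s1=0 s3=0 s4=1
t8.Δ1 s0=0 s2=1 clk=1 s5=1 s1=0 s3=0 s4=1
t8.Δ2 s0=0 s2=1 clk=1 s5=1 s1=0 s3=1 s4=0
t8.Δ3 s0=0 s2=0 clk=1 s5=1 s1=1 s3=1 s4=1
t8.Δ4 s0=0 s2=0 clk=1 s5=0 s1=0 s3=1 s4=1
t8.Δ5 s0=0 s2=1 clk=1 s5=0 s1=1 s3=1 s4=1
t8.Δ6 s0=0 s2=0 clk=1 s5=0 s1=1 s3=1 s4=1
t9.Δ0 s0=0 s2=0 clk=1 s5=0 s1=1 s3=1 s4=1
t9.Δ1 s0=0 s2=0 clk=0 s5=0 s1=1 s3=1 s4=1
t10.Δ0 s0=0 s2=0 clk=0 s5=0 s1=1 s3=1 s4=1
t10.Δ1 s0=1 s2=0 clk=1 s5=0 s1=1 s3=1 s4=1
t10.Δ2 s0=1 s2=0 clk=1 s5=0 s1=1 s3=0 s4=1
t10.Δ3 s0=1 s2=0 clk=1 s5=1 s1=1 s3=0 s4=1
t10.Δ4 s0=1 s2=0 clk=1 s5=1 s1=0 s3=0 s4=1
t10.Δ5 s0=1 s2=1 clk=1 s5=1 s1=0 s3=0 s4=1
t11.Δ0 s0=1 s2=1 clk=1 s5=1 s1=0 s3=0 s4=1
t11.Δ1 s0=1 s2=1 clk=0 s5=1 s1=0 s3=0 s4=1
t12.Δ0 s0=1 s2=1 clk=0 s5=1 s1=0 s3=0 s4=1
t12.Δ1 s0=0 s2=1 clk=1 s5=1 s1=0 s3=0 s4=1
t12.Δ2 s0=0 s2=1 clk=1 s5=1 s1=0 s3=1 s4=0
t12.Δ3 s0=0 s2=0 clk=1 s5=1 s1=1 s3=1 s4=1
t12.Δ4 s0=0 s2=0 clk=1 s5=0 s1=0 s3=1 s4=1
t12.Δ5 s0=0 s2=1 clk=1 s5=0 s1=1 s3=1 s4=1
t12.Δ6 s0=0 s2=0 clk=1 s5=0 s1=1 s3=1 s4=1
t13.Δ0 s0=0 s2=0 clk=1 s5=0 s1=1 s3=1 s4=1
t13.Δ1 s0=0 s2=0 clk=0 s5=0 s1=1 s3=1 s4=1
t14.Δ0 s0=0 s2=0 clk=0 s5=0 s1=1 s3=1 s4=1
t14.Δ1 s0=1 s2=0 clk=1 s5=0 s1=1 s3=1 s4=1
t14.Δ2 s0=1 s2=0 clk=1 s5=0 s1=1 s3=0 s4=1
t14.Δ3 s0=1 s2=0 clk=1 s5=1 s1=1 s3=0 s4=1
t14.Δ4 s0=1 s2=0 clk=1 s5=1 s1=0 s3=0 s4=1
t14.Δ5 s0=1 s2=1 clk=1 s5=1 s1=0 s3=0 s4=1
t15.Δ0 s0=1 s2=1 clk=1 s5=1 s1=0 s3=0 s4=1
t15.Δ1 s0=1 s2=1 clk=0 s5=1 s1=0 s3=0 s4=1
t16.Δ0 s0=1 s2=1 clk=0 s5=1 s1=0 s3=0 s4=1
t16.Δ1 s0=0 s2=1 clk=1 s5=1 s1=0 s3=0 s4=1
t16.Δ2 s0=0 s2=1 clk=1 s5=1 s1=0 s3=1 s4=0
t16.Δ3 s0=0 s2=0 clk=1 s5=1 s1=1 s3=1 s4=1
t16.Δ4 s0=0 s2=0 clk=1 s5=0 s1=0 s3=1 s4=1
t16.Δ5 s0=0 s2=1 clk=1 s5=0 s1=1 s3=1 s4=1
t16.Δ6 s0=0 s2=0 clk=1 s5=0 s1=1 s3=1 s4=1

1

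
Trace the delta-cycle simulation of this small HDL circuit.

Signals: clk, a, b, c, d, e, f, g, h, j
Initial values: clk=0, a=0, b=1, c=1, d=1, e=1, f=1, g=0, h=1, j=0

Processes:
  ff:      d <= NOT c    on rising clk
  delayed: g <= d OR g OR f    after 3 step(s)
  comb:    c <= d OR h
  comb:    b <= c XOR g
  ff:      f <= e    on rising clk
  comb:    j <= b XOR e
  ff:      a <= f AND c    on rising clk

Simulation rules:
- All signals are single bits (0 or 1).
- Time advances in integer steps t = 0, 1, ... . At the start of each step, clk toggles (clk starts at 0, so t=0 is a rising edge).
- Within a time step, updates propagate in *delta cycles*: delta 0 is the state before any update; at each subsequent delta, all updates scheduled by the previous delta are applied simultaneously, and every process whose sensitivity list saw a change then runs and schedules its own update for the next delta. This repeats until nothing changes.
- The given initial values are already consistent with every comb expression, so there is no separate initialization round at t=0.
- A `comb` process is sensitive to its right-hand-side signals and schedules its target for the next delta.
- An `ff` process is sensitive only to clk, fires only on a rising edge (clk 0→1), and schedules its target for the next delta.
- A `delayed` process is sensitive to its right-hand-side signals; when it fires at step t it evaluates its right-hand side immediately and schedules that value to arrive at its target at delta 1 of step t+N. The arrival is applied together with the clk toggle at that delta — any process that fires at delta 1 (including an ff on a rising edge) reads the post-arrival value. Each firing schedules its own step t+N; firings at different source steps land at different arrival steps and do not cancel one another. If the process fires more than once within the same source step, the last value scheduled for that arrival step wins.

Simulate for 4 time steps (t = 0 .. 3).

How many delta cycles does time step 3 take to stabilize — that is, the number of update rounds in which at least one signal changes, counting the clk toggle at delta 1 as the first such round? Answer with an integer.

3

t0.Δ0 d=1 j=0 h=1 b=1 c=1 a=0 g=0 e=1 clk=0 f=1
t0.Δ1 d=1 j=0 h=1 b=1 c=1 a=0 g=0 e=1 clk=1 f=1
t0.Δ2 d=0 j=0 h=1 b=1 c=1 a=1 g=0 e=1 clk=1 f=1
t1.Δ0 d=0 j=0 h=1 b=1 c=1 a=1 g=0 e=1 clk=1 f=1
t1.Δ1 d=0 j=0 h=1 b=1 c=1 a=1 g=0 e=1 clk=0 f=1
t2.Δ0 d=0 j=0 h=1 b=1 c=1 a=1 g=0 e=1 clk=0 f=1
t2.Δ1 d=0 j=0 h=1 b=1 c=1 a=1 g=0 e=1 clk=1 f=1
t3.Δ0 d=0 j=0 h=1 b=1 c=1 a=1 g=0 e=1 clk=1 f=1
t3.Δ1 d=0 j=0 h=1 b=1 c=1 a=1 g=1 e=1 clk=0 f=1
t3.Δ2 d=0 j=0 h=1 b=0 c=1 a=1 g=1 e=1 clk=0 f=1
t3.Δ3 d=0 j=1 h=1 b=0 c=1 a=1 g=1 e=1 clk=0 f=1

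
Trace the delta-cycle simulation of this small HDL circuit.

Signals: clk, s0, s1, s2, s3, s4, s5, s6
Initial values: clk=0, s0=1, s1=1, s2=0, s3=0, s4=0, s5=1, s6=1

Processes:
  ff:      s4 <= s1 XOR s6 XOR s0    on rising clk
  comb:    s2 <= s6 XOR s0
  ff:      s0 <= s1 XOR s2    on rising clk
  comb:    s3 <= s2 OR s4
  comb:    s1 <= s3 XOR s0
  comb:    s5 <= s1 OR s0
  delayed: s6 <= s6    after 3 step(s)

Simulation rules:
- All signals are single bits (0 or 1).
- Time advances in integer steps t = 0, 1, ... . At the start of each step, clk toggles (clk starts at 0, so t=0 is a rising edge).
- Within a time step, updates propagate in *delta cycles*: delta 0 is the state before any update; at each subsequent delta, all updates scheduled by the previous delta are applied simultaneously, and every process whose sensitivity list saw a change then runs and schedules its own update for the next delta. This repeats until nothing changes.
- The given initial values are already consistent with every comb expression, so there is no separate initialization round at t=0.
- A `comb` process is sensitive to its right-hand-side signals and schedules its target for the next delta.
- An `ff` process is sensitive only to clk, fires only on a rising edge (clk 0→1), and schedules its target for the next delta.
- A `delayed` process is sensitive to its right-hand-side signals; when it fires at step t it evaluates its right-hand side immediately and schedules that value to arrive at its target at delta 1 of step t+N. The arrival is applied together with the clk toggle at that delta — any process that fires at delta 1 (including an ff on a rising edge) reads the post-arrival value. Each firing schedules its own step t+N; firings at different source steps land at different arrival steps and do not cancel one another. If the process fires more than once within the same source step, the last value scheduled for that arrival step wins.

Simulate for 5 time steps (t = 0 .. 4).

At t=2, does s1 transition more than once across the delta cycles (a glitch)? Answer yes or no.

t0.Δ0 s6=1 s3=0 s0=1 s4=0 clk=0 s1=1 s2=0 s5=1
t0.Δ1 s6=1 s3=0 s0=1 s4=0 clk=1 s1=1 s2=0 s5=1
t0.Δ2 s6=1 s3=0 s0=1 s4=1 clk=1 s1=1 s2=0 s5=1
t0.Δ3 s6=1 s3=1 s0=1 s4=1 clk=1 s1=1 s2=0 s5=1
t0.Δ4 s6=1 s3=1 s0=1 s4=1 clk=1 s1=0 s2=0 s5=1
t1.Δ0 s6=1 s3=1 s0=1 s4=1 clk=1 s1=0 s2=0 s5=1
t1.Δ1 s6=1 s3=1 s0=1 s4=1 clk=0 s1=0 s2=0 s5=1
t2.Δ0 s6=1 s3=1 s0=1 s4=1 clk=0 s1=0 s2=0 s5=1
t2.Δ1 s6=1 s3=1 s0=1 s4=1 clk=1 s1=0 s2=0 s5=1
t2.Δ2 s6=1 s3=1 s0=0 s4=0 clk=1 s1=0 s2=0 s5=1
t2.Δ3 s6=1 s3=0 s0=0 s4=0 clk=1 s1=1 s2=1 s5=0
t2.Δ4 s6=1 s3=1 s0=0 s4=0 clk=1 s1=0 s2=1 s5=1
t2.Δ5 s6=1 s3=1 s0=0 s4=0 clk=1 s1=1 s2=1 s5=0
t2.Δ6 s6=1 s3=1 s0=0 s4=0 clk=1 s1=1 s2=1 s5=1
t3.Δ0 s6=1 s3=1 s0=0 s4=0 clk=1 s1=1 s2=1 s5=1
t3.Δ1 s6=1 s3=1 s0=0 s4=0 clk=0 s1=1 s2=1 s5=1
t4.Δ0 s6=1 s3=1 s0=0 s4=0 clk=0 s1=1 s2=1 s5=1
t4.Δ1 s6=1 s3=1 s0=0 s4=0 clk=1 s1=1 s2=1 s5=1

yes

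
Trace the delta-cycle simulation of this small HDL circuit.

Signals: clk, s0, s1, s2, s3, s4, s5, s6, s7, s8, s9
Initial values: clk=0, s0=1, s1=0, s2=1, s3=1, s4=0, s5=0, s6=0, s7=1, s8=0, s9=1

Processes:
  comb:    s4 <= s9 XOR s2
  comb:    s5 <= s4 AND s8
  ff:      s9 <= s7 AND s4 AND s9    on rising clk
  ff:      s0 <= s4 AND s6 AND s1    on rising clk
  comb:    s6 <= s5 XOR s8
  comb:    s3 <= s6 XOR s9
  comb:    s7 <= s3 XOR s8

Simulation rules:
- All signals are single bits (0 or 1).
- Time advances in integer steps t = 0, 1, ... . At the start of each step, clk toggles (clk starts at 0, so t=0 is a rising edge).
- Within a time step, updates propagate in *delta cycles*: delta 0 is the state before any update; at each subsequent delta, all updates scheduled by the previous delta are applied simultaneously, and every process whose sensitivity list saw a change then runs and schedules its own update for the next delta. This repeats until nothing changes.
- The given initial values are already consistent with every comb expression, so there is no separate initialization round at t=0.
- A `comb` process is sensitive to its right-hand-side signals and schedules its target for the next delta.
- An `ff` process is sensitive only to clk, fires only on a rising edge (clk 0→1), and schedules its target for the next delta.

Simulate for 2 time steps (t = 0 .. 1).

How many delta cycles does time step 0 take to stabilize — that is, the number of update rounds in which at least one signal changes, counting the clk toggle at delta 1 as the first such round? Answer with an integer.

[bits: clk,s9,s8,s2,s3,s4,s7,s1,s6,s0,s5]
t=0: Δ0=01011010010 Δ1=11011010010 Δ2=10011010000 Δ3=10010110000 Δ4=10010100000 | 4Δ
t=1: Δ0=10010100000 Δ1=00010100000 | 1Δ

4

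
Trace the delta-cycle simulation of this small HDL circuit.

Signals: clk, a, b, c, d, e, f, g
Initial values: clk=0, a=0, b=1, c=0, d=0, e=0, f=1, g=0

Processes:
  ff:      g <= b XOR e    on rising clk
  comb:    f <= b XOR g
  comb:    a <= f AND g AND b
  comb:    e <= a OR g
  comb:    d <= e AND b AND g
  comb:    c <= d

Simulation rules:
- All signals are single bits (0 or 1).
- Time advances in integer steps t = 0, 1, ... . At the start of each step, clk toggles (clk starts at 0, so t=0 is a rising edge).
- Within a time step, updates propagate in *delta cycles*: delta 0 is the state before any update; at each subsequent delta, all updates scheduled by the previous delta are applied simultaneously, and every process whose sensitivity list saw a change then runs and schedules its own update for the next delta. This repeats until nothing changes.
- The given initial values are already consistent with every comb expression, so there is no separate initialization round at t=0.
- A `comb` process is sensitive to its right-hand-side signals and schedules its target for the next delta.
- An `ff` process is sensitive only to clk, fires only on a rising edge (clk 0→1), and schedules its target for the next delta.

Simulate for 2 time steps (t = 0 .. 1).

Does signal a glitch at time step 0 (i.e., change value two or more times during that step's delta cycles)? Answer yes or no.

[bits: e,d,a,f,clk,g,b,c]
t=0: Δ0=00010010 Δ1=00011010 Δ2=00011110 Δ3=10101110 Δ4=11001110 Δ5=11001111 | 5Δ
t=1: Δ0=11001111 Δ1=11000111 | 1Δ

yes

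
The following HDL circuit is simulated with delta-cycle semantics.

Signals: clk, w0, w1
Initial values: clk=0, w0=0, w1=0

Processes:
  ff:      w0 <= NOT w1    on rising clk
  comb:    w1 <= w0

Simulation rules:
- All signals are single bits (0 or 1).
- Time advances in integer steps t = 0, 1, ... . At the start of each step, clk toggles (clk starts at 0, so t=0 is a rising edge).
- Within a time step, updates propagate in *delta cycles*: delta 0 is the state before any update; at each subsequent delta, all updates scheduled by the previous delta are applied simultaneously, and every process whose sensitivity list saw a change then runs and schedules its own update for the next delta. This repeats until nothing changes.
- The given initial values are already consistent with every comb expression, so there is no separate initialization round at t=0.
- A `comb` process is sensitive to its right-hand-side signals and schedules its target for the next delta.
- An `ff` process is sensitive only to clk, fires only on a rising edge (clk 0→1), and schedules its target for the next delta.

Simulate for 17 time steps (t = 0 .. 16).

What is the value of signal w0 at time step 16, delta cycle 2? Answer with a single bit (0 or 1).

t=0 Δ0: w1=0 clk=0 w0=0
  Δ1: clk:0→1
  Δ2: w0:0→1
  Δ3: w1:0→1
  (3Δ to stable)
t=1 Δ0: w1=1 clk=1 w0=1
  Δ1: clk:1→0
  (1Δ to stable)
t=2 Δ0: w1=1 clk=0 w0=1
  Δ1: clk:0→1
  Δ2: w0:1→0
  Δ3: w1:1→0
  (3Δ to stable)
t=3 Δ0: w1=0 clk=1 w0=0
  Δ1: clk:1→0
  (1Δ to stable)
t=4 Δ0: w1=0 clk=0 w0=0
  Δ1: clk:0→1
  Δ2: w0:0→1
  Δ3: w1:0→1
  (3Δ to stable)
t=5 Δ0: w1=1 clk=1 w0=1
  Δ1: clk:1→0
  (1Δ to stable)
t=6 Δ0: w1=1 clk=0 w0=1
  Δ1: clk:0→1
  Δ2: w0:1→0
  Δ3: w1:1→0
  (3Δ to stable)
t=7 Δ0: w1=0 clk=1 w0=0
  Δ1: clk:1→0
  (1Δ to stable)
t=8 Δ0: w1=0 clk=0 w0=0
  Δ1: clk:0→1
  Δ2: w0:0→1
  Δ3: w1:0→1
  (3Δ to stable)
t=9 Δ0: w1=1 clk=1 w0=1
  Δ1: clk:1→0
  (1Δ to stable)
t=10 Δ0: w1=1 clk=0 w0=1
  Δ1: clk:0→1
  Δ2: w0:1→0
  Δ3: w1:1→0
  (3Δ to stable)
t=11 Δ0: w1=0 clk=1 w0=0
  Δ1: clk:1→0
  (1Δ to stable)
t=12 Δ0: w1=0 clk=0 w0=0
  Δ1: clk:0→1
  Δ2: w0:0→1
  Δ3: w1:0→1
  (3Δ to stable)
t=13 Δ0: w1=1 clk=1 w0=1
  Δ1: clk:1→0
  (1Δ to stable)
t=14 Δ0: w1=1 clk=0 w0=1
  Δ1: clk:0→1
  Δ2: w0:1→0
  Δ3: w1:1→0
  (3Δ to stable)
t=15 Δ0: w1=0 clk=1 w0=0
  Δ1: clk:1→0
  (1Δ to stable)
t=16 Δ0: w1=0 clk=0 w0=0
  Δ1: clk:0→1
  Δ2: w0:0→1
  Δ3: w1:0→1
  (3Δ to stable)

1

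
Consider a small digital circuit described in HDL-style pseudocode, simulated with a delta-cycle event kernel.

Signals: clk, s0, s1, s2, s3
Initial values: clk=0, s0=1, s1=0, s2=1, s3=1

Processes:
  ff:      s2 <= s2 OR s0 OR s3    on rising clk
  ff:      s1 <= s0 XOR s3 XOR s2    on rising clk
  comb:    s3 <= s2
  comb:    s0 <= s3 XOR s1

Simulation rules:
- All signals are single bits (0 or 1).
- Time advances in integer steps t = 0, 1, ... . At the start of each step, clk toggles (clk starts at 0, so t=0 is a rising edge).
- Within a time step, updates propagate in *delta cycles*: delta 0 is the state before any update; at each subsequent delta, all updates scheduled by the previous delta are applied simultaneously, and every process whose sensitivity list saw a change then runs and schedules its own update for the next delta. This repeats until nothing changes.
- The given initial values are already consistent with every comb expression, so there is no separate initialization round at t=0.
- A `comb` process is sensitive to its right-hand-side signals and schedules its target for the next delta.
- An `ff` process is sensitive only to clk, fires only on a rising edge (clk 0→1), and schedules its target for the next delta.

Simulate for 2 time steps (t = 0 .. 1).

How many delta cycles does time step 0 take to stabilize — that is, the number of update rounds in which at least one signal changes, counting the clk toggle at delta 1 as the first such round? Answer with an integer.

t0.Δ0 s3=1 s0=1 s2=1 s1=0 clk=0
t0.Δ1 s3=1 s0=1 s2=1 s1=0 clk=1
t0.Δ2 s3=1 s0=1 s2=1 s1=1 clk=1
t0.Δ3 s3=1 s0=0 s2=1 s1=1 clk=1
t1.Δ0 s3=1 s0=0 s2=1 s1=1 clk=1
t1.Δ1 s3=1 s0=0 s2=1 s1=1 clk=0

3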